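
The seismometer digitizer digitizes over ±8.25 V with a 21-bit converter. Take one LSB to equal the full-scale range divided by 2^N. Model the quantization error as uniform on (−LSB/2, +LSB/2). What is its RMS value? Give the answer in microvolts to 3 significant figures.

2.27 µV

The full-scale span is 8.25 − (-8.25) = 16.5 V.
Step size = 16.5/2097152 V = 7.8678 µV.
V_rms = LSB/√12 = 7.8678 µV / √12 = 2.27 µV.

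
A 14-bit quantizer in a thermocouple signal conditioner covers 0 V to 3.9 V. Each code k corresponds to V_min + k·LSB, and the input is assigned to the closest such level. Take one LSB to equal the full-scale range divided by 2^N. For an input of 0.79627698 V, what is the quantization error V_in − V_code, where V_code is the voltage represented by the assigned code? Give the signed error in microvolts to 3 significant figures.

+42.8 µV

V_FS = 3.9 V. LSB = 3.9 V / 2^14 ≈ 238.0 µV.
(0.79627698 − (0)) / LSB = 0.79627698 × 16384/3.9 = 3345.1800. Nearest integer: k = 3345.
V_code = 0 + (3345/16384) × 3.9 = 0.79623413086 V.
e = 0.79627698 − (0.79623413086) = +42.8 µV.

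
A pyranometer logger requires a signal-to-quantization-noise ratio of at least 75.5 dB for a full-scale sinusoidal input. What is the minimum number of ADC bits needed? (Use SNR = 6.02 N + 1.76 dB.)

13 bits

Required N = ⌈(75.5 − 1.76)/6.02⌉ = ⌈12.249⌉ = 13.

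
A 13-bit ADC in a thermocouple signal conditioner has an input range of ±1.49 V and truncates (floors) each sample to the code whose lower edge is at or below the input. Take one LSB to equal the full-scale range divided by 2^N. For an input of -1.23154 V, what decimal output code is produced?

Span: 1.49 V − (-1.49 V) = 2.98 V. LSB = 2.98 V / 2^13 ≈ 363.8 µV.
code = ⌊(V_in − V_min)/LSB⌋ = ⌊(V_in − V_min) × 2^13 / range⌋
     = ⌊(-1.23154 − (-1.49)) × 8192 / 2.98⌋ = ⌊0.25846 × 8192/2.98⌋
     = ⌊710.505⌋ = 710.

710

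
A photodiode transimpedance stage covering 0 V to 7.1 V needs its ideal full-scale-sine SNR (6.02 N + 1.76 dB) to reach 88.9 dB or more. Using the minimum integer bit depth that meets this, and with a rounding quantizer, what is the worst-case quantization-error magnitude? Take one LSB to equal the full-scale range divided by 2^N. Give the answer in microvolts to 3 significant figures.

108 µV

Span = 7.1 V.
Solving 6.02 N ≥ 88.9 − 1.76: N ≥ 14.475. Round up → N = 15.
Step size = 7.1/32768 V = 216.67 µV.
Max error for round-to-nearest is LSB/2 = 108 µV.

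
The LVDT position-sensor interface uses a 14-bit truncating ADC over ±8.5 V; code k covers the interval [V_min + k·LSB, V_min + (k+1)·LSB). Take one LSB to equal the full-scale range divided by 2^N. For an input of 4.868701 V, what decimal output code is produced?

12884

Span: 8.5 V − (-8.5 V) = 17 V. LSB = 17 V / 2^14 ≈ 1.038 mV.
(V_in − V_min) × 2^14/range = (4.868701 − (-8.5)) × 16384/17 = 12884.282.
Floor → code = 12884.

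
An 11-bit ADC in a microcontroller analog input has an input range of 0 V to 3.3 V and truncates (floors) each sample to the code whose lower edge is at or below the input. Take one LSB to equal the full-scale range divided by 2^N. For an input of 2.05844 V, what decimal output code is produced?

1277

Span = 3.3 V. LSB = 3.3 V / 2^11 ≈ 1.611 mV.
V_in − V_min = 2.05844 − (0) = 2.05844 V.
Divide by LSB: 2.05844 × 2048/3.3 = 1277.4803.
Truncating gives code 1277.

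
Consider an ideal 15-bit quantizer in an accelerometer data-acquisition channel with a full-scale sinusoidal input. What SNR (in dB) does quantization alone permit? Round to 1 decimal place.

92.1 dB

For an ideal N-bit converter with full-scale sine input, SNR = 6.02 N + 1.76 dB. SNR = 6.02 × 15 + 1.76 = 90.30 + 1.76 = 92.06 dB.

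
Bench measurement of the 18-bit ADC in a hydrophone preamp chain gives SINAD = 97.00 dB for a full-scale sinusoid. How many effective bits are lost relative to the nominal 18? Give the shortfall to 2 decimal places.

2.18 bits

N_eff = (97.00 − 1.76)/6.02 = 15.8206 bits.
Lost resolution: 18 − 15.8206 = 2.1794 bits.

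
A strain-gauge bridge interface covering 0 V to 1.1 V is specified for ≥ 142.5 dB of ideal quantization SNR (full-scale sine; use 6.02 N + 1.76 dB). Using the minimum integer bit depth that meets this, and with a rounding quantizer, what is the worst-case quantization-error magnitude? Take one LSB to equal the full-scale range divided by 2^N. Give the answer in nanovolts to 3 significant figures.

32.8 nV

Full-scale range = 1.1 V.
N ≥ (142.5 − 1.76)/6.02 = 23.379 → N_min = 24.
LSB = 1.1 V / 2^24 = 65.565 nV.
Max error for round-to-nearest is LSB/2 = 32.8 nV.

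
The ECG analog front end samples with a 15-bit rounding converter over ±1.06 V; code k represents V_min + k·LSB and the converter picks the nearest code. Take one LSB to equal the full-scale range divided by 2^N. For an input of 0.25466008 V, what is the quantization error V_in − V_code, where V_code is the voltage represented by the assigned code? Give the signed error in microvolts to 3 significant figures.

+11.6 µV

Span: 1.06 V − (-1.06 V) = 2.12 V. LSB = 2.12 V / 2^15 ≈ 64.70 µV.
(0.25466008 − (-1.06)) / LSB = 1.31466008 × 32768/2.12 = 20320.1800. Nearest integer: k = 20320.
V_code = -1.06 + (20320/32768) × 2.12 = 0.25464843750 V.
V_in − V_code = 0.25466008 − (0.25464843750) = +11.6 µV.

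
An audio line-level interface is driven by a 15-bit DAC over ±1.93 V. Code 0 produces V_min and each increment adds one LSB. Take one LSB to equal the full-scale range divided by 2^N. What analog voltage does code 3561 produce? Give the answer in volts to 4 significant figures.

-1.511 V

Full-scale range = 1.93 V − (-1.93 V) = 3.86 V. LSB = 3.86 V / 2^15.
V_out = -1.93 + 3561 × (3.86/32768) V
      = -1.93 V + 0.419478 V = -1.51052 V.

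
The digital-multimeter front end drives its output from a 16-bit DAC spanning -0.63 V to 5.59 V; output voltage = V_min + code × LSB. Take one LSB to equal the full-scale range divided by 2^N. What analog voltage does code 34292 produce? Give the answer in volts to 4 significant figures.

2.625 V

Span: 5.59 V − (-0.63 V) = 6.22 V. LSB = 6.22 V / 2^16.
Output = V_min + (34292/65536) × range = -0.63 + 0.523254 × 6.22 V
      = -0.63 V + 3.25464 V = 2.62464 V.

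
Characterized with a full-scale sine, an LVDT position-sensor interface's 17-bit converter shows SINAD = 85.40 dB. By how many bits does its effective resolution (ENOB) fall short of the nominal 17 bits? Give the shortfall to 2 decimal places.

N_eff = (85.40 − 1.76)/6.02 = 13.8937 bits.
Shortfall = 17 − 13.8937 = 3.1063 bits.

3.11 bits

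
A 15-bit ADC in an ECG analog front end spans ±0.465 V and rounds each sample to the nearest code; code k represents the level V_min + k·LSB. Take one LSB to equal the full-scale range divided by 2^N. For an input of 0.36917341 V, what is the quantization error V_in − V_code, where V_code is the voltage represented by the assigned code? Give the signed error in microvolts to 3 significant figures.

−11.2 µV

Full-scale range = 0.465 V − (-0.465 V) = 0.93 V. LSB = 0.93 V / 2^15 ≈ 28.38 µV.
(V_in − V_min)/LSB = (0.36917341 − (-0.465)) × 32768/0.93 = 29391.6068 → nearest code k = 29392.
V_code = -0.465 + (29392/32768) × 0.93 = 0.36918457031 V.
e = 0.36917341 − (0.36918457031) = −11.2 µV.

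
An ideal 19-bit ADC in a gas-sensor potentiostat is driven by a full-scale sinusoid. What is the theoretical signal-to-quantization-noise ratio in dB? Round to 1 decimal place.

For an ideal N-bit converter with full-scale sine input, SNR = 6.02 N + 1.76 dB. SNR = 6.02 × 19 + 1.76 = 114.38 + 1.76 = 116.14 dB.

116.1 dB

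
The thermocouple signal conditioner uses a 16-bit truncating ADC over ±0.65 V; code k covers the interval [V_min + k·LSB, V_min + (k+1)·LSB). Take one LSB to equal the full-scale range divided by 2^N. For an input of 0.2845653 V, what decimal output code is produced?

The full-scale span is 0.65 − (-0.65) = 1.3 V. LSB = 1.3 V / 2^16 ≈ 19.84 µV.
(V_in − V_min) × 2^16/range = (0.2845653 − (-0.65)) × 65536/1.3 = 47113.593.
Floor → code = 47113.

47113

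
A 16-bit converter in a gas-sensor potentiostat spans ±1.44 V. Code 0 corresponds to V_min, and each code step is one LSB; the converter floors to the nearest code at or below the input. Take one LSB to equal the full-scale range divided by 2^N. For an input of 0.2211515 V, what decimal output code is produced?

37800

The full-scale span is 1.44 − (-1.44) = 2.88 V. LSB = 2.88 V / 2^16 ≈ 43.95 µV.
code = ⌊(V_in − V_min)/LSB⌋ = ⌊(V_in − V_min) × 2^16 / range⌋
     = ⌊(0.2211515 − (-1.44)) × 65536 / 2.88⌋ = ⌊1.6611515 × 65536/2.88⌋
     = ⌊37800.425⌋ = 37800.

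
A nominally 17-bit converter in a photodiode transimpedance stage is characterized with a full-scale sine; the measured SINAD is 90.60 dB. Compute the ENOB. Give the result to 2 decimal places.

ENOB = (SINAD − 1.76) / 6.02 = (90.60 − 1.76) / 6.02 = 88.84 / 6.02 = 14.7575.

14.76 bits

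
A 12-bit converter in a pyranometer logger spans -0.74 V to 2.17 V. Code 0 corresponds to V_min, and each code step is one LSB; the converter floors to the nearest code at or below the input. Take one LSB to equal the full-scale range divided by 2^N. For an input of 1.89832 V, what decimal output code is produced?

3713

Range = 2.17 − (-0.74) = 2.91 V. LSB = 2.91 V / 2^12 ≈ 0.7104 mV.
code = ⌊(V_in − V_min)/LSB⌋ = ⌊(V_in − V_min) × 2^12 / range⌋
     = ⌊(1.89832 − (-0.74)) × 4096 / 2.91⌋ = ⌊2.63832 × 4096/2.91⌋
     = ⌊3713.594⌋ = 3713.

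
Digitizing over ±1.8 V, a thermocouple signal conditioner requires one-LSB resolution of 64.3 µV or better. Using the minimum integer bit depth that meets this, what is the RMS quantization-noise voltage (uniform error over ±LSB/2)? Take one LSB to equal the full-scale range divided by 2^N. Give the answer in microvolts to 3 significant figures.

Range = 1.8 − (-1.8) = 3.6 V.
Required number of levels: 3.6/64.3 µV = 55988; smallest N with 2^N ≥ that is 16.
LSB = 3.6 V / 2^16 = 54.932 µV.
V_rms = LSB/√12 = 15.9 µV.

15.9 µV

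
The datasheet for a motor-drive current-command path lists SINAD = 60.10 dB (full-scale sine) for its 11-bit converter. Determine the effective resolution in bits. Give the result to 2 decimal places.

ENOB = (SINAD − 1.76) / 6.02 = (60.10 − 1.76) / 6.02 = 58.34 / 6.02 = 9.6910.

9.69 bits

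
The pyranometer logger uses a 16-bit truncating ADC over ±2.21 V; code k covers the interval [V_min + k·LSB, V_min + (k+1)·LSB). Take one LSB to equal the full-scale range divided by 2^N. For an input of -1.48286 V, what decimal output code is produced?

10781

Range = 2.21 − (-2.21) = 4.42 V. LSB = 4.42 V / 2^16 ≈ 67.44 µV.
code = ⌊(V_in − V_min)/LSB⌋ = ⌊(V_in − V_min) × 2^16 / range⌋
     = ⌊(-1.48286 − (-2.21)) × 65536 / 4.42⌋ = ⌊0.72714 × 65536/4.42⌋
     = ⌊10781.413⌋ = 10781.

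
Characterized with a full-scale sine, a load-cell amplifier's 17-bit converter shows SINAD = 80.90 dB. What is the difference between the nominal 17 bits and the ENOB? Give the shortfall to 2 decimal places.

N_eff = (80.90 − 1.76)/6.02 = 13.1462 bits.
Shortfall = 17 − 13.1462 = 3.8538 bits.

3.85 bits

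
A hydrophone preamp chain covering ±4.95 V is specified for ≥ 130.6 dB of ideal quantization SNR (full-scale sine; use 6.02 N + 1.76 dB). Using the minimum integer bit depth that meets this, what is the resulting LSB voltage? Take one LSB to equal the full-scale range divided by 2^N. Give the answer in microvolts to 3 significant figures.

Range = 4.95 − (-4.95) = 9.9 V.
Solving 6.02 N ≥ 130.6 − 1.76: N ≥ 21.402. Round up → N = 22.
LSB = 9.9 V ÷ 2^22 = 9.9/4194304 V = 2.36 µV.

2.36 µV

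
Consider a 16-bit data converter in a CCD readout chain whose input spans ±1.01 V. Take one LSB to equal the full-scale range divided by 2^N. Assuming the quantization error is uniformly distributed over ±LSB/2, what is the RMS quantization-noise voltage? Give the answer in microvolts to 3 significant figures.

8.90 µV

Span: 1.01 V − (-1.01 V) = 2.02 V.
LSB = 2.02 V ÷ 2^16 = 2.02/65536 V = 30.823 µV.
For a uniform distribution on [−LSB/2, +LSB/2], V_rms = LSB/√12 = 30.823 µV/3.4641 = 8.90 µV.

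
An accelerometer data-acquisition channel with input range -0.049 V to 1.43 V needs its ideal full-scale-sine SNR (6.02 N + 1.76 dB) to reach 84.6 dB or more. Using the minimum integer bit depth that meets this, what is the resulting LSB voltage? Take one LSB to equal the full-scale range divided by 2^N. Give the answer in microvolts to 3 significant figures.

90.3 µV

Full-scale range = 1.43 V − (-0.049 V) = 1.479 V.
Solving 6.02 N ≥ 84.6 − 1.76: N ≥ 13.761. Round up → N = 14.
LSB = 1.479 V / 2^14 = 90.3 µV.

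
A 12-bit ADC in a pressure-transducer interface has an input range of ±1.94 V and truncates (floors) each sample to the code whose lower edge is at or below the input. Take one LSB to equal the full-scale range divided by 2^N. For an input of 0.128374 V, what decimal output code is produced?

2183

Range = 1.94 − (-1.94) = 3.88 V. LSB = 3.88 V / 2^12 ≈ 0.9473 mV.
code = ⌊(V_in − V_min)/LSB⌋ = ⌊(V_in − V_min) × 2^12 / range⌋
     = ⌊(0.128374 − (-1.94)) × 4096 / 3.88⌋ = ⌊2.068374 × 4096/3.88⌋
     = ⌊2183.521⌋ = 2183.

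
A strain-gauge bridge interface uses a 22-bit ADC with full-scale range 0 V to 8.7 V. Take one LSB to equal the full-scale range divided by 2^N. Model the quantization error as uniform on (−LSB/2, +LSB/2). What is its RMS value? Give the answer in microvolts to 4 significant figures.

0.5988 µV

V_FS = 8.7 V.
LSB = 8.7 V / 2^22 = 2.07424 µV.
RMS of a uniform error over width LSB is LSB/√12 = 0.5988 µV.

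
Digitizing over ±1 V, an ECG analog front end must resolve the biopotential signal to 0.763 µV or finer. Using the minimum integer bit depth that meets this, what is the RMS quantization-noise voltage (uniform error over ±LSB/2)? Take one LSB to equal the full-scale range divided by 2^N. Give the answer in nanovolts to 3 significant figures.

138 nV

The full-scale span is 1 − (-1) = 2 V.
Need 2^N ≥ 2 V / 0.763 µV = 2.621e6 → N_min = 22.
Step size = 2/4194304 V = 476.84 nV.
σ_q = LSB/√12 = 476.84 nV/3.4641 = 138 nV.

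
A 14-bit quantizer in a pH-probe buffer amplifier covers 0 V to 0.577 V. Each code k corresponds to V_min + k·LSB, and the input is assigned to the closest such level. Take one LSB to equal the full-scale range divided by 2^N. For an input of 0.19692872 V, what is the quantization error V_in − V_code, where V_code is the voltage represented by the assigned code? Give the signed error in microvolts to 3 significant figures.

−6.34 µV

Range is 0.577 V. LSB = 0.577 V / 2^14 ≈ 35.22 µV.
Position in LSBs: (0.19692872 − (0)) × 16384/0.577 = 5591.8200; rounding gives k = 5592.
V_code = V_min + k × range/2^14 = 0 + 5592 × 0.577/16384 = 0.19693505859 V.
e = 0.19692872 − (0.19693505859) = −6.34 µV.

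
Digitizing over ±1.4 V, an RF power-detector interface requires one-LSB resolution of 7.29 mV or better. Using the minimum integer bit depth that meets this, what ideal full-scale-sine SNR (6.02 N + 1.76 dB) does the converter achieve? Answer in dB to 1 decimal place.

Span: 1.4 V − (-1.4 V) = 2.8 V.
Need 2^N ≥ 2.8 V / 7.29 mV = 384.1 → N_min = 9.
Ideal SNR at N = 9: 6.02·9 + 1.76 = 55.9 dB.

55.9 dB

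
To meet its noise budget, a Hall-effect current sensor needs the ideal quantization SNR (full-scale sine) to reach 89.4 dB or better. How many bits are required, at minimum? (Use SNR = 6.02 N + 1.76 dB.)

15 bits

Solving 6.02 N ≥ 89.4 − 1.76: N ≥ 14.558. Round up → N = 15.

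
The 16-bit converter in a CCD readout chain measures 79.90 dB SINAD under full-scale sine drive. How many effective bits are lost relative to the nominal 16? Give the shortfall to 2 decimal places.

3.02 bits

Effective bits = (79.90 − 1.76)/6.02 = 12.9801.
16 − 12.9801 = 3.02 bits below nominal.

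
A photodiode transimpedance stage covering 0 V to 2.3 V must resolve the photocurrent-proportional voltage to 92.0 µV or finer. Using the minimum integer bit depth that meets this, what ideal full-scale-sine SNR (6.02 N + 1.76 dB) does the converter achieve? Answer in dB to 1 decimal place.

Full-scale range = 2.3 V.
2.3 V / 92.0 µV = 25000. Since 2^14 = 16384 and 2^15 = 32768, N = 15.
SNR = 6.02 × 15 + 1.76 = 92.06 dB.

92.1 dB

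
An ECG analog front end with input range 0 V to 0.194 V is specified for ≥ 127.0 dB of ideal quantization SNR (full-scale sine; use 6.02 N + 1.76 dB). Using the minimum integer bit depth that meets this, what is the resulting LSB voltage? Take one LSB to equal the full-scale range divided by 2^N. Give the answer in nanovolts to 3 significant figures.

Full-scale range = 0.194 V.
Solving 6.02 N ≥ 127.0 − 1.76: N ≥ 20.804. Round up → N = 21.
LSB = 0.194 V / 2^21 = 92.5 nV.

92.5 nV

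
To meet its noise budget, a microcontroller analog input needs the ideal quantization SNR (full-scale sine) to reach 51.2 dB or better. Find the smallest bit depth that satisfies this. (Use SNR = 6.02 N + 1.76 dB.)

6.02 N + 1.76 ≥ 51.2 gives N ≥ 8.213, so the minimum integer is 9.

9 bits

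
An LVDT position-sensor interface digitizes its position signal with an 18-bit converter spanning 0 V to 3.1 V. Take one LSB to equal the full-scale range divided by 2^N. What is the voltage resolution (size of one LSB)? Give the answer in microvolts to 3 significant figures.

11.8 µV

Full-scale range = 3.1 V.
Number of codes = 2^18 = 262144.
One LSB is 3.1 V / 262144 = 11.8 µV.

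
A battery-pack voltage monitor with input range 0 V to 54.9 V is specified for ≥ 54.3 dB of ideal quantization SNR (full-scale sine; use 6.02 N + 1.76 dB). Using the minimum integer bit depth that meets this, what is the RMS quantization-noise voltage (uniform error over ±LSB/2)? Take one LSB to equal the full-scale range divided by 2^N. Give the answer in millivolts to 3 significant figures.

31.0 mV

Span = 54.9 V.
Solving 6.02 N ≥ 54.3 − 1.76: N ≥ 8.728. Round up → N = 9.
One LSB is 54.9 V / 512 = 107.23 mV.
σ_q = LSB/√12 = 107.23 mV/3.4641 = 31.0 mV.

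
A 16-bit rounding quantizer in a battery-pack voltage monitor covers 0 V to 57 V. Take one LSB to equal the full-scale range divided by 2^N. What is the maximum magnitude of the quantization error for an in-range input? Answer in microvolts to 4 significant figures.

Span = 57 V.
LSB = 57 V ÷ 2^16 = 57/65536 V = 0.869751 mV.
|e|_max = LSB/2 = 434.9 µV.

434.9 µV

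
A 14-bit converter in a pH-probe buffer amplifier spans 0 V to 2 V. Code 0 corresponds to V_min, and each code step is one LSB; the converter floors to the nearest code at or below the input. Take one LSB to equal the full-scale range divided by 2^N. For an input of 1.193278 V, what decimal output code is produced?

Span = 2 V. LSB = 2 V / 2^14 ≈ 122.1 µV.
(V_in − V_min) × 2^14/range = (1.193278 − (0)) × 16384/2 = 9775.333.
Floor → code = 9775.

9775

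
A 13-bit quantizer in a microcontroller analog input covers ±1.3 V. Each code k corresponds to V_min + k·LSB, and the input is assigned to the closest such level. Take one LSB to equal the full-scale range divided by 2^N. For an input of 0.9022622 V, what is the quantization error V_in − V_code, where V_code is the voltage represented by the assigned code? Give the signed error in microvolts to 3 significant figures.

−57.1 µV

Range = 1.3 − (-1.3) = 2.6 V. LSB = 2.6 V / 2^13 ≈ 317.4 µV.
(0.9022622 − (-1.3)) / LSB = 2.2022622 × 8192/2.6 = 6938.8200. Nearest integer: k = 6939.
Reconstructed level: -1.3 + 6939 × 2.6/8192 V = 0.9023193359 V.
V_in − V_code = 0.9022622 − (0.9023193359) = −57.1 µV.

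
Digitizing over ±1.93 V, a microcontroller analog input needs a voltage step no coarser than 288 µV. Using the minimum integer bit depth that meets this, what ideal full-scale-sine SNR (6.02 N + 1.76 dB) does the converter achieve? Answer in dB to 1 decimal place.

Span: 1.93 V − (-1.93 V) = 3.86 V.
Levels needed ≥ 3.86/288 µV = 13400. 2^14 = 16384 suffices, so N_min = 14.
Ideal SNR at N = 14: 6.02·14 + 1.76 = 86.0 dB.

86.0 dB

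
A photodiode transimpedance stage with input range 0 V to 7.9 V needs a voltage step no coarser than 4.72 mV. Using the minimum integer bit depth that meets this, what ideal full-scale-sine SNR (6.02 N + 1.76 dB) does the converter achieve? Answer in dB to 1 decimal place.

Range is 7.9 V.
7.9 V / 4.72 mV = 1674. Since 2^10 = 1024 and 2^11 = 2048, N = 11.
SNR = 6.02 × 11 + 1.76 = 67.98 dB.

68.0 dB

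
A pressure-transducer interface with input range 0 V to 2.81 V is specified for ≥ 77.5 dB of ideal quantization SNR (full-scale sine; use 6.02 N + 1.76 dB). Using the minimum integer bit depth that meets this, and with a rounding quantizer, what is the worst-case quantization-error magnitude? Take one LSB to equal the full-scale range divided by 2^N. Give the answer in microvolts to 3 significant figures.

172 µV

Range is 2.81 V.
6.02 N + 1.76 ≥ 77.5 gives N ≥ 12.581, so the minimum integer is 13.
One LSB is 2.81 V / 8192 = 343.02 µV.
Half an LSB is 172 µV.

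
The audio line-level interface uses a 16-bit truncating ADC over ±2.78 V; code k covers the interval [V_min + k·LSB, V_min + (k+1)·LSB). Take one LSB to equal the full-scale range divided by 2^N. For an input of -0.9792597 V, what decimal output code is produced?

21225

Span: 2.78 V − (-2.78 V) = 5.56 V. LSB = 5.56 V / 2^16 ≈ 84.84 µV.
code = ⌊(V_in − V_min)/LSB⌋ = ⌊(V_in − V_min) × 2^16 / range⌋
     = ⌊(-0.9792597 − (-2.78)) × 65536 / 5.56⌋ = ⌊1.8007403 × 65536/5.56⌋
     = ⌊21225.417⌋ = 21225.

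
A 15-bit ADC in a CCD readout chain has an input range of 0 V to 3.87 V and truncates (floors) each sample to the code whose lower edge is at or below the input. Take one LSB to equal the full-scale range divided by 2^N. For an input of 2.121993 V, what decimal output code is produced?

Span = 3.87 V. LSB = 3.87 V / 2^15 ≈ 118.1 µV.
(V_in − V_min) × 2^15/range = (2.121993 − (0)) × 32768/3.87 = 17967.304.
Floor → code = 17967.

17967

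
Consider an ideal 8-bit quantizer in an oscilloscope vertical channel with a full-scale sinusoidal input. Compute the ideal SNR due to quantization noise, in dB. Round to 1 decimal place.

49.9 dB

6.02(8) + 1.76 = 48.16 + 1.76 = 49.92 dB.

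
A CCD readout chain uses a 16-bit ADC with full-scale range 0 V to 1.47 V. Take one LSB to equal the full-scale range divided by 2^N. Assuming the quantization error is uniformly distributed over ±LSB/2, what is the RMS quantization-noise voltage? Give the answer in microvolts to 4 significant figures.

6.475 µV

V_FS = 1.47 V.
Step size = 1.47/65536 V = 22.4304 µV.
σ_q = LSB/√12 = 22.4304 µV/3.4641 = 6.475 µV.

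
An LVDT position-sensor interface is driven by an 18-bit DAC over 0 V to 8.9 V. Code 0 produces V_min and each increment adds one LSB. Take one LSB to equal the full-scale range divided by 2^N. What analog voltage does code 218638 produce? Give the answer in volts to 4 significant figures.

7.423 V

V_FS = 8.9 V. LSB = 8.9 V / 2^18.
Output = V_min + (218638/262144) × range = 0 + 0.834038 × 8.9 V
      = 0 V + 7.42294 V = 7.42294 V.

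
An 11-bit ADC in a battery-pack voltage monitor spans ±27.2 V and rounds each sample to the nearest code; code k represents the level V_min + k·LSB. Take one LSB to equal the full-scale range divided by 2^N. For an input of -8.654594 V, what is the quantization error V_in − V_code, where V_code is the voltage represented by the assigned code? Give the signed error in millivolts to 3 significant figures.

Full-scale range = 27.2 V − (-27.2 V) = 54.4 V. LSB = 54.4 V / 2^11 ≈ 26.56 mV.
Position in LSBs: (-8.654594 − (-27.2)) × 2048/54.4 = 698.1800; rounding gives k = 698.
V_code = -27.2 + (698/2048) × 54.4 = -8.659375000 V.
V_in − V_code = -8.654594 − (-8.659375000) = +4.78 mV.

+4.78 mV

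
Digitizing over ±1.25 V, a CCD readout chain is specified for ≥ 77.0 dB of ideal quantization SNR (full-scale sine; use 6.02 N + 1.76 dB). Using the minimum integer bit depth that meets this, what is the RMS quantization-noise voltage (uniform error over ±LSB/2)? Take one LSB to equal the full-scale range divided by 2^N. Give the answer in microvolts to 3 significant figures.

88.1 µV

Span: 1.25 V − (-1.25 V) = 2.5 V.
6.02 N + 1.76 ≥ 77.0 gives N ≥ 12.498, so the minimum integer is 13.
Step size = 2.5/8192 V = 305.18 µV.
σ_q = LSB/√12 = 305.18 µV/3.4641 = 88.1 µV.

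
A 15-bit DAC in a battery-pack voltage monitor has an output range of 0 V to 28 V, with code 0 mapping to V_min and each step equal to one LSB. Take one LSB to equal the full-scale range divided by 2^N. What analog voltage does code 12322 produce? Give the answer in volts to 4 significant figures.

Full-scale range = 28 V. LSB = 28 V / 2^15.
V_out = 0 + 12322 × (28/32768) V
      = 0 V + 10.5291 V = 10.5291 V.

10.53 V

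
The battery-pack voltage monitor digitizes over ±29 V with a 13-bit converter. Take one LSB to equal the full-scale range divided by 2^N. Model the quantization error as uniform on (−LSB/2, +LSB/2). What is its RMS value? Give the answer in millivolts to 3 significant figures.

Span: 29 V − (-29 V) = 58 V.
One LSB is 58 V / 8192 = 7.0801 mV.
V_rms = LSB/√12 = 7.0801 mV / √12 = 2.04 mV.

2.04 mV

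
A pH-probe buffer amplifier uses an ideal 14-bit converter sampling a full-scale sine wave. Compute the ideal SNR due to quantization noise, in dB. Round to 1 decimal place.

6.02(14) + 1.76 = 84.28 + 1.76 = 86.04 dB.

86.0 dB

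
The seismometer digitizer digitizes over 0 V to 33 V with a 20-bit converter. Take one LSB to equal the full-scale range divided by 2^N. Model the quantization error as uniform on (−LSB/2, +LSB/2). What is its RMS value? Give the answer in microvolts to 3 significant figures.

V_FS = 33 V.
LSB = 33 V ÷ 2^20 = 33/1048576 V = 31.471 µV.
RMS of a uniform error over width LSB is LSB/√12 = 9.08 µV.

9.08 µV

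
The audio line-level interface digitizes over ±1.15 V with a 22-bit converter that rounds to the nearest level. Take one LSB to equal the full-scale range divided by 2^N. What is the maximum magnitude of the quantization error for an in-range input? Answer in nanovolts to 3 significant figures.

Span: 1.15 V − (-1.15 V) = 2.3 V.
LSB = 2.3 V ÷ 2^22 = 2.3/4194304 V = 0.54836 µV.
A rounding quantizer has |error| ≤ LSB/2 = 274 nV.

274 nV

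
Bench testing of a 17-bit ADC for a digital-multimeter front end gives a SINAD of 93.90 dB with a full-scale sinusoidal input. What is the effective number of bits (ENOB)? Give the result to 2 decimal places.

15.31 bits

(93.90 − 1.76) / 6.02 = 92.14/6.02 = 15.3056 effective bits.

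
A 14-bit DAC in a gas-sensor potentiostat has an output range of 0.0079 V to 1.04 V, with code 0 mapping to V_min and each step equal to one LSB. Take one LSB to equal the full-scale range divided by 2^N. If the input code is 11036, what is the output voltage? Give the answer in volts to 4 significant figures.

0.7031 V

The full-scale span is 1.04 − (0.0079) = 1.0321 V. LSB = 1.0321 V / 2^14.
V_out = V_min + code × LSB = 0.0079 V + 11036 × 1.0321 V / 16384
      = 0.0079 V + 0.695206 V = 0.703106 V.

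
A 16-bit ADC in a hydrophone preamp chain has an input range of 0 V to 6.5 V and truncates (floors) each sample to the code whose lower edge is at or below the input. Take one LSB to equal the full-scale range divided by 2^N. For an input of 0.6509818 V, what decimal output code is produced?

6563

V_FS = 6.5 V. LSB = 6.5 V / 2^16 ≈ 99.18 µV.
code = ⌊(V_in − V_min)/LSB⌋ = ⌊(V_in − V_min) × 2^16 / range⌋
     = ⌊(0.6509818 − (0)) × 65536 / 6.5⌋ = ⌊0.6509818 × 65536/6.5⌋
     = ⌊6563.499⌋ = 6563.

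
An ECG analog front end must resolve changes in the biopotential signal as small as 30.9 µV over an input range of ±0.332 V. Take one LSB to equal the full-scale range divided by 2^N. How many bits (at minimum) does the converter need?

15 bits

Full-scale range = 0.332 V − (-0.332 V) = 0.664 V.
Required number of levels: 0.664/30.9 µV = 21489; smallest N with 2^N ≥ that is 15.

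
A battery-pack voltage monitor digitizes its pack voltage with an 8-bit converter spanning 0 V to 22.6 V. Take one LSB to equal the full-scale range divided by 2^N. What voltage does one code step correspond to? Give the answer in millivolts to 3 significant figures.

Full-scale range = 22.6 V.
Number of codes = 2^8 = 256.
LSB = 22.6 V / 2^8 = 88.3 mV.

88.3 mV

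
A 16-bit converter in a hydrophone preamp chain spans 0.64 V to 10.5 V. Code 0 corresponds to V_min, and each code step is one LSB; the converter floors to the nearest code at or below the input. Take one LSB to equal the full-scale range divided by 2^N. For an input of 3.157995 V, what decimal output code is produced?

16736

The full-scale span is 10.5 − (0.64) = 9.86 V. LSB = 9.86 V / 2^16 ≈ 150.5 µV.
V_in − V_min = 3.157995 − (0.64) = 2.517995 V.
Divide by LSB: 2.517995 × 65536/9.86 = 16736.2394.
Truncating gives code 16736.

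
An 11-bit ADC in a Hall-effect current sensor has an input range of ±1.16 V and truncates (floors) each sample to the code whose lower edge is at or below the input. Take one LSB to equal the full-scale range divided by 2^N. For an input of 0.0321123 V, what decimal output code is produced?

Range = 1.16 − (-1.16) = 2.32 V. LSB = 2.32 V / 2^11 ≈ 1.133 mV.
(V_in − V_min) × 2^11/range = (0.0321123 − (-1.16)) × 2048/2.32 = 1052.347.
Floor → code = 1052.

1052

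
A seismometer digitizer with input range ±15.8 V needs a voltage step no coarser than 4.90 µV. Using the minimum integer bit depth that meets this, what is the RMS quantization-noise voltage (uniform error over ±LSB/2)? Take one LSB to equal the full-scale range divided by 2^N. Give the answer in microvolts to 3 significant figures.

Full-scale range = 15.8 V − (-15.8 V) = 31.6 V.
Required number of levels: 31.6/4.90 µV = 6.4490e6; smallest N with 2^N ≥ that is 23.
LSB = 31.6 V / 2^23 = 3.7670 µV.
V_rms = LSB/√12 = 1.09 µV.

1.09 µV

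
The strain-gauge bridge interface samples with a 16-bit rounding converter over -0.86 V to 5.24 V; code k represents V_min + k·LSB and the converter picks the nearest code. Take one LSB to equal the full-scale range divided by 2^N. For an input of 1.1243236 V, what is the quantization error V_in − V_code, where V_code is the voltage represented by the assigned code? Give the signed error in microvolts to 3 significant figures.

Range = 5.24 − (-0.86) = 6.1 V. LSB = 6.1 V / 2^16 ≈ 93.08 µV.
Position in LSBs: (1.1243236 − (-0.86)) × 65536/6.1 = 21318.7920; rounding gives k = 21319.
Reconstructed level: -0.86 + 21319 × 6.1/65536 V = 1.1243429565 V.
Error = V_in − V_code = 1.1243236 − (1.1243429565) = −19.4 µV.

−19.4 µV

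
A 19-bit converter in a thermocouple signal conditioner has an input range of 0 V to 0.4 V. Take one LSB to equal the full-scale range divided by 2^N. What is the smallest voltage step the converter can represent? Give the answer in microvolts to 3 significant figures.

Span = 0.4 V.
2^19 = 524288 levels.
Step size = 0.4/524288 V = 0.763 µV.

0.763 µV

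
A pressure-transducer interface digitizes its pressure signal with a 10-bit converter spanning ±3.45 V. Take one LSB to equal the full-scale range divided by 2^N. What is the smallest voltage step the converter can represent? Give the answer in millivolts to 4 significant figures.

Span: 3.45 V − (-3.45 V) = 6.9 V.
There are 2^10 = 1024 steps.
Step size = 6.9/1024 V = 6.738 mV.

6.738 mV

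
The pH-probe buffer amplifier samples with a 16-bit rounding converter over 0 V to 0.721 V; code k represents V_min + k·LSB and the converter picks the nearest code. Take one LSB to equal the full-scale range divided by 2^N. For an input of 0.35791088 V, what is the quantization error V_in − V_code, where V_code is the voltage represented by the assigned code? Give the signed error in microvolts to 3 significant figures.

−3.75 µV

Span = 0.721 V. LSB = 0.721 V / 2^16 ≈ 11.00 µV.
Position in LSBs: (0.35791088 − (0)) × 65536/0.721 = 32532.6594; rounding gives k = 32533.
V_code = V_min + k × range/2^16 = 0 + 32533 × 0.721/65536 = 0.35791462708 V.
V_in − V_code = 0.35791088 − (0.35791462708) = −3.75 µV.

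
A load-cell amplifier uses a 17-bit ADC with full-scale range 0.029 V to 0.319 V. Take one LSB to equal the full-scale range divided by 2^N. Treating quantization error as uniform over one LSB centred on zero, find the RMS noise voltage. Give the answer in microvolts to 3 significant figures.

Range = 0.319 − (0.029) = 0.29 V.
LSB = 0.29 V / 2^17 = 2.2125 µV.
V_rms = LSB/√12 = 2.2125 µV / √12 = 0.639 µV.

0.639 µV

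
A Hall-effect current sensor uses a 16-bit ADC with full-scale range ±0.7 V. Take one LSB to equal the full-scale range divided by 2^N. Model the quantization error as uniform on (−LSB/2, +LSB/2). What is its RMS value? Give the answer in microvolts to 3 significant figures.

6.17 µV

Full-scale range = 0.7 V − (-0.7 V) = 1.4 V.
LSB = 1.4 V ÷ 2^16 = 1.4/65536 V = 21.362 µV.
V_rms = LSB/√12 = 21.362 µV / √12 = 6.17 µV.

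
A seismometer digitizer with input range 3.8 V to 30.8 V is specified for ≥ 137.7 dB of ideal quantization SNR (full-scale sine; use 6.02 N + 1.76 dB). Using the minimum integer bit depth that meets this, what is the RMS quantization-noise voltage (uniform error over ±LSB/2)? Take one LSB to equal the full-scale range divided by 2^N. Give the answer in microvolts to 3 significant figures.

0.929 µV

Span: 30.8 V − (3.8 V) = 27 V.
Solving 6.02 N ≥ 137.7 − 1.76: N ≥ 22.581. Round up → N = 23.
One LSB is 27 V / 8388608 = 3.2187 µV.
σ_q = LSB/√12 = 3.2187 µV/3.4641 = 0.929 µV.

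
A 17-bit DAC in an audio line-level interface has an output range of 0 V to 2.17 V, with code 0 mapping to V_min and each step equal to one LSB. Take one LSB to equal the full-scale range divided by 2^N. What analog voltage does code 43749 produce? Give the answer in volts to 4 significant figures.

V_FS = 2.17 V. LSB = 2.17 V / 2^17.
V_out = 0 + 43749 × (2.17/131072) V
      = 0 + 0.724299 = 0.724299 V.

0.7243 V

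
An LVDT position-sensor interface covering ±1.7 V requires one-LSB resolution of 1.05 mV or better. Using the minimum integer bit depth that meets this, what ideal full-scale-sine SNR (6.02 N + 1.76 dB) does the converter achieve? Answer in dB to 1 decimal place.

74.0 dB

Span: 1.7 V − (-1.7 V) = 3.4 V.
3.4 V / 1.05 mV = 3238. Since 2^11 = 2048 and 2^12 = 4096, N = 12.
6.02(12) + 1.76 = 74.00 dB.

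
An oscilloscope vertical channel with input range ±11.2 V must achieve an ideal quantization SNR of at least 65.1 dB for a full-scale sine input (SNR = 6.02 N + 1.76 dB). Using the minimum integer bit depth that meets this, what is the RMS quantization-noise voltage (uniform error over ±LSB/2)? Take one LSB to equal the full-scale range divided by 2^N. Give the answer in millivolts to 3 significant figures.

The full-scale span is 11.2 − (-11.2) = 22.4 V.
6.02 N + 1.76 ≥ 65.1 gives N ≥ 10.522, so the minimum integer is 11.
LSB = 22.4 V ÷ 2^11 = 22.4/2048 V = 10.938 mV.
V_rms = LSB/√12 = 3.16 mV.

3.16 mV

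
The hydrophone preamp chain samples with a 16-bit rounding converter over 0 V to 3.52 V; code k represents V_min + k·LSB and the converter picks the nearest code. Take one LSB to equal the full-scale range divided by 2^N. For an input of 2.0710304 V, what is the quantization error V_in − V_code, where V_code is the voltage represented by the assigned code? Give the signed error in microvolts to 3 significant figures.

V_FS = 3.52 V. LSB = 3.52 V / 2^16 ≈ 53.71 µV.
Position in LSBs: (2.0710304 − (0)) × 65536/3.52 = 38558.8205; rounding gives k = 38559.
V_code = V_min + k × range/2^16 = 0 + 38559 × 3.52/65536 = 2.0710400391 V.
V_in − V_code = 2.0710304 − (2.0710400391) = −9.64 µV.

−9.64 µV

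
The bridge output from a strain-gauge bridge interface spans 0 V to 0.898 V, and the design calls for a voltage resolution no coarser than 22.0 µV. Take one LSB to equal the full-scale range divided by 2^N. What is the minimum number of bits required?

16 bits

V_FS = 0.898 V.
Required number of levels: 0.898/22.0 µV = 40818; smallest N with 2^N ≥ that is 16.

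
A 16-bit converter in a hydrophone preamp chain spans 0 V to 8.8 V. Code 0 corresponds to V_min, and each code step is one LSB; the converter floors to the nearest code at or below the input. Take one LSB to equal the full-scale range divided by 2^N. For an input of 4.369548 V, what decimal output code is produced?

Range is 8.8 V. LSB = 8.8 V / 2^16 ≈ 134.3 µV.
V_in − V_min = 4.369548 − (0) = 4.369548 V.
Divide by LSB: 4.369548 × 65536/8.8 = 32541.2157.
Truncating gives code 32541.

32541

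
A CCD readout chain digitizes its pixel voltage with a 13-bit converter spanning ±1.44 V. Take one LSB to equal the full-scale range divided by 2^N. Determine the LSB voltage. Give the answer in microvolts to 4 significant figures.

351.6 µV

Span: 1.44 V − (-1.44 V) = 2.88 V.
There are 2^13 = 8192 steps.
Step size = 2.88/8192 V = 351.6 µV.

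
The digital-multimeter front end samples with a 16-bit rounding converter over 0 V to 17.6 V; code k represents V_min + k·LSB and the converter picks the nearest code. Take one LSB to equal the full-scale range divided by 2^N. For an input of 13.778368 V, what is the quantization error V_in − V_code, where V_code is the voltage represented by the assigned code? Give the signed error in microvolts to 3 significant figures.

−98.8 µV

Range is 17.6 V. LSB = 17.6 V / 2^16 ≈ 268.6 µV.
(V_in − V_min)/LSB = (13.778368 − (0)) × 65536/17.6 = 51305.6321 → nearest code k = 51306.
V_code = V_min + k × range/2^16 = 0 + 51306 × 17.6/65536 = 13.778466797 V.
Error = V_in − V_code = 13.778368 − (13.778466797) = −98.8 µV.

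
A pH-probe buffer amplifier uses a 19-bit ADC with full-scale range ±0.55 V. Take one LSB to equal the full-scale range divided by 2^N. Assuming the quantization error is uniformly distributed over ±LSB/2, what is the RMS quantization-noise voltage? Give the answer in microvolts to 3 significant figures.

Range = 0.55 − (-0.55) = 1.1 V.
One LSB is 1.1 V / 524288 = 2.0981 µV.
σ_q = LSB/√12 = 2.0981 µV/3.4641 = 0.606 µV.

0.606 µV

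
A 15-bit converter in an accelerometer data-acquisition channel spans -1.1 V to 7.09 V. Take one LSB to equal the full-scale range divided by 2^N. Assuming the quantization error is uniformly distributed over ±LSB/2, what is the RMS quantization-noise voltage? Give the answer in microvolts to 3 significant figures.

72.2 µV

Range = 7.09 − (-1.1) = 8.19 V.
Step size = 8.19/32768 V = 249.94 µV.
RMS of a uniform error over width LSB is LSB/√12 = 72.2 µV.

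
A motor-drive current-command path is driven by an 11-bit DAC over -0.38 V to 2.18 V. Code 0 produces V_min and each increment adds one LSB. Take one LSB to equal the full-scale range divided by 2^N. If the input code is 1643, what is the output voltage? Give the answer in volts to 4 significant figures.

1.674 V

The full-scale span is 2.18 − (-0.38) = 2.56 V. LSB = 2.56 V / 2^11.
V_out = -0.38 + 1643 × (2.56/2048) V
      = -0.38 + 2.05375 = 1.67375 V.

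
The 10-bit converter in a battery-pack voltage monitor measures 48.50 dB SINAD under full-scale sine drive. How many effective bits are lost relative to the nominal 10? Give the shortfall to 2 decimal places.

2.24 bits

N_eff = (48.50 − 1.76)/6.02 = 7.7641 bits.
Lost resolution: 10 − 7.7641 = 2.2359 bits.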